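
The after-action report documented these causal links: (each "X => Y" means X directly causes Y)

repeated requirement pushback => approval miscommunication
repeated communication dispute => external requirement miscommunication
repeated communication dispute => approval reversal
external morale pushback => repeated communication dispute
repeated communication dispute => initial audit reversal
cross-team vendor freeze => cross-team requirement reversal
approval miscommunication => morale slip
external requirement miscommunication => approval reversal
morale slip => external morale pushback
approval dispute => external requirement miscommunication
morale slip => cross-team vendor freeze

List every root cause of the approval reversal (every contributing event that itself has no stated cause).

Tracing upstream from the approval reversal: the approval reversal ← the repeated communication dispute ← the external morale pushback ← the morale slip ← the approval miscommunication ← the repeated requirement pushback.
A separate upstream branch: the approval reversal ← the external requirement miscommunication ← the approval dispute.
Each of those chain origins has no stated cause.

the approval dispute, the repeated requirement pushback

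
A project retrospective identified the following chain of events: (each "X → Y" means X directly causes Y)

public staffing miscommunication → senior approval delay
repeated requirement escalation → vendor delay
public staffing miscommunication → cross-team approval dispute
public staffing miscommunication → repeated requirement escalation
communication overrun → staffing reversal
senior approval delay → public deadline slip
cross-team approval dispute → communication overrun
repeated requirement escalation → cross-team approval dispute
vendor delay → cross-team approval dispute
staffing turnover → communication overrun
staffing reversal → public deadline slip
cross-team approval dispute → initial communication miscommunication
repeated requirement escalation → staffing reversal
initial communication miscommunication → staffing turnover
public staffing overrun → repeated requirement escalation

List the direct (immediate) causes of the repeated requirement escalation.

the public staffing miscommunication, the public staffing overrun → the repeated requirement escalation with nothing further upstream stated.

the public staffing miscommunication, the public staffing overrun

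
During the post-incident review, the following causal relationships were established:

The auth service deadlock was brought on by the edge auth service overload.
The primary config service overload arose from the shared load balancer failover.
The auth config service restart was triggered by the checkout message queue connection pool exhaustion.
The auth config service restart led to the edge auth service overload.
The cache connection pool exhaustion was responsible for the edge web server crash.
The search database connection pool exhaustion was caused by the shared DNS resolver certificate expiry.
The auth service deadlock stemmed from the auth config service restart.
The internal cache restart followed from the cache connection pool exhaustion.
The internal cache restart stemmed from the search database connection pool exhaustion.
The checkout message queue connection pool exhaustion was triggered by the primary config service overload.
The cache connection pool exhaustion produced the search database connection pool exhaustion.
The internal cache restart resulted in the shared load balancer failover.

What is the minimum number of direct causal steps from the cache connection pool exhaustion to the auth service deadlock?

6

Shortest chain: the cache connection pool exhaustion → the internal cache restart → the shared load balancer failover → the primary config service overload → the checkout message queue connection pool exhaustion → the auth config service restart → the auth service deadlock.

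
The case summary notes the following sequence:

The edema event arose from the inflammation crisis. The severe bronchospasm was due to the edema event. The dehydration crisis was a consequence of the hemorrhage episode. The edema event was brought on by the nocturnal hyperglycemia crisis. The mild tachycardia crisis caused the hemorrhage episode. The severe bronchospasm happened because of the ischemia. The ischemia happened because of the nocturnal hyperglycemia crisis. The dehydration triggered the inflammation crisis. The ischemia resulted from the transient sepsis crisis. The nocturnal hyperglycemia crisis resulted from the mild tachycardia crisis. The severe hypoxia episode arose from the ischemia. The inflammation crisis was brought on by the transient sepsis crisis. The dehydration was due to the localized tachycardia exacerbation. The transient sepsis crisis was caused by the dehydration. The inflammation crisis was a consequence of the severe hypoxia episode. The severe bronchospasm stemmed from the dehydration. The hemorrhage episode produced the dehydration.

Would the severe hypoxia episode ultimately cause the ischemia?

No

The severe hypoxia episode leads to the inflammation crisis, the edema event, the severe bronchospasm; the ischemia is not among them.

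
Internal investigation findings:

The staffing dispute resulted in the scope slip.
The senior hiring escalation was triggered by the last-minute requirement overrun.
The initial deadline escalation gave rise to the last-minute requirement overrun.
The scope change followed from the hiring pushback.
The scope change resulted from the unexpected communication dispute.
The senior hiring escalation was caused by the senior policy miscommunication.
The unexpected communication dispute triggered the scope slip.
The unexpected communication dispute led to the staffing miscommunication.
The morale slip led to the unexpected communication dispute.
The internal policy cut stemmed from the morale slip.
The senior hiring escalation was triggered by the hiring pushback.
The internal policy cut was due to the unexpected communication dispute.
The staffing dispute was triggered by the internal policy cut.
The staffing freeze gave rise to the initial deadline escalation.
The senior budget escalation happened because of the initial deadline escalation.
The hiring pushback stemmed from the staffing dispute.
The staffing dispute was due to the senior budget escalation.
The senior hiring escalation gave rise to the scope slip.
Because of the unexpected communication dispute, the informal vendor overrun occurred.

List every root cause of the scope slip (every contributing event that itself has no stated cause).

Tracing upstream from the scope slip: the scope slip ← the unexpected communication dispute ← the morale slip.
A separate upstream branch: the scope slip ← the staffing dispute ← the senior budget escalation ← the initial deadline escalation ← the staffing freeze.
A separate upstream branch: the scope slip ← the senior hiring escalation ← the senior policy miscommunication.
Each of those chain origins has no stated cause.

the morale slip, the senior policy miscommunication, the staffing freeze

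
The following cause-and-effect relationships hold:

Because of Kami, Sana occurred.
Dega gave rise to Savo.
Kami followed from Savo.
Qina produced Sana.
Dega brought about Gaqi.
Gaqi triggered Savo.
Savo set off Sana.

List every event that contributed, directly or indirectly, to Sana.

Immediate causes of Sana: Qina, Savo, Kami.
Further upstream: Dega, Gaqi.

Dega, Gaqi, Kami, Qina, Savo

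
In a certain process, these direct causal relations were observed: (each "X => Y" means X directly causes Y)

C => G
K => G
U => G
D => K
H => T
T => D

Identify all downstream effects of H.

Direct effects: T.
2 steps out: D.
3 steps out: K.
4 steps out: G.
Not reachable from it: U, C.

D, G, K, T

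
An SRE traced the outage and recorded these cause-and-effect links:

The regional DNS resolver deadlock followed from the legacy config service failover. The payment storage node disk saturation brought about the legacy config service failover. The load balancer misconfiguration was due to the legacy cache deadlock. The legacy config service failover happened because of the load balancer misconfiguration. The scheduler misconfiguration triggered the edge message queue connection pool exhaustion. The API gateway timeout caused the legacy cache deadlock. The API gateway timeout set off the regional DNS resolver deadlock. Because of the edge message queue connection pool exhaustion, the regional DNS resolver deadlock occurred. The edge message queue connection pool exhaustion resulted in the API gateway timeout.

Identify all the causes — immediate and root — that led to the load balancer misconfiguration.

Immediate cause of the load balancer misconfiguration: the legacy cache deadlock.
Further upstream: the scheduler misconfiguration, the edge message queue connection pool exhaustion, the API gateway timeout.

the API gateway timeout, the edge message queue connection pool exhaustion, the legacy cache deadlock, the scheduler misconfiguration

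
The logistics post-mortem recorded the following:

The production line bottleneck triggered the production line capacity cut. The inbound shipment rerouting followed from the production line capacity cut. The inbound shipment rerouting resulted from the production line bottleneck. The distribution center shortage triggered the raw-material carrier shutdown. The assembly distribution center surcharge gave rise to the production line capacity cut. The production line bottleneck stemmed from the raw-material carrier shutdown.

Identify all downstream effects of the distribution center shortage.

Direct effects: the raw-material carrier shutdown.
2 steps out: the production line bottleneck.
3 steps out: the production line capacity cut, the inbound shipment rerouting.
Not reachable from it: the assembly distribution center surcharge.

the inbound shipment rerouting, the production line bottleneck, the production line capacity cut, the raw-material carrier shutdown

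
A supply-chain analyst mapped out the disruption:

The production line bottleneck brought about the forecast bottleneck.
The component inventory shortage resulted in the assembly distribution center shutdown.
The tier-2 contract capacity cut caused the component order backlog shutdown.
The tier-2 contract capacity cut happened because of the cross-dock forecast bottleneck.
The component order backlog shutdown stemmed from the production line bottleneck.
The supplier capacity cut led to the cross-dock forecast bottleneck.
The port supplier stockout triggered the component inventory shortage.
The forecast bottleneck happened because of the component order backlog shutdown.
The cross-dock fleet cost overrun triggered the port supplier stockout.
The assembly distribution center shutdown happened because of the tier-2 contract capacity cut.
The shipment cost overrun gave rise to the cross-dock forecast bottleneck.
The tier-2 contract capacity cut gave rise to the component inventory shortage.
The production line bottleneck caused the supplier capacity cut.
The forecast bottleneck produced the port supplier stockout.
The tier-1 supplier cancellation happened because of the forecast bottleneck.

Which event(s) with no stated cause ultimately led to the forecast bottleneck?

Tracing upstream from the forecast bottleneck: the forecast bottleneck ← the component order backlog shutdown ← the tier-2 contract capacity cut ← the cross-dock forecast bottleneck ← the shipment cost overrun.
A separate upstream branch: the forecast bottleneck ← the production line bottleneck.
Each of those chain origins has no stated cause.

the production line bottleneck, the shipment cost overrun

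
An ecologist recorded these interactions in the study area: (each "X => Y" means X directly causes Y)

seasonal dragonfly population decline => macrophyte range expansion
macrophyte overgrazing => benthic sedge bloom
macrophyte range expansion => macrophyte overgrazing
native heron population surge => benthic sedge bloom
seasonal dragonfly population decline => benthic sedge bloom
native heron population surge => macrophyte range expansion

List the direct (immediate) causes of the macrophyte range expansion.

the native heron population surge, the seasonal dragonfly population decline → the macrophyte range expansion with nothing further upstream stated.

the native heron population surge, the seasonal dragonfly population decline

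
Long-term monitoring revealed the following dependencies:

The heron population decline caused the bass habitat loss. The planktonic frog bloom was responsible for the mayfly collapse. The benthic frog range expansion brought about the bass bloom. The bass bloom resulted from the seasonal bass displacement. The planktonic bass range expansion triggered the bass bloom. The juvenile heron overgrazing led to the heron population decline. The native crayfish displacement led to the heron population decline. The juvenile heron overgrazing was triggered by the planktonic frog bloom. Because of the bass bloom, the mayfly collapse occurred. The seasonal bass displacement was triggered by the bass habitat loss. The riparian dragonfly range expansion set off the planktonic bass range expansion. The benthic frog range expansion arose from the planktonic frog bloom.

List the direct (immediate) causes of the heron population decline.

Upstream contributors include the planktonic frog bloom, but only the juvenile heron overgrazing, the native crayfish displacement feed directly into the heron population decline.

the juvenile heron overgrazing, the native crayfish displacement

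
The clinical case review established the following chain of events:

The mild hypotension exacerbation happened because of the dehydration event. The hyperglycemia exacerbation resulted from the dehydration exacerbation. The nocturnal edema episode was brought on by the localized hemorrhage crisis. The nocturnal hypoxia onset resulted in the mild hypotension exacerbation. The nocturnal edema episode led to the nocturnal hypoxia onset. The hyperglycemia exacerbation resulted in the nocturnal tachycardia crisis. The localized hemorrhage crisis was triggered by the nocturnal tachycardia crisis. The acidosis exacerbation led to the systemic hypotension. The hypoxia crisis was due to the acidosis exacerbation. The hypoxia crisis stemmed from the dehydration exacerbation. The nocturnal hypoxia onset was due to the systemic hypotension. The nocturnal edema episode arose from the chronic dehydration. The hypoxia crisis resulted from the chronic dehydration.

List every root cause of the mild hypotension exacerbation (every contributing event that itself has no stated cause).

the acidosis exacerbation, the chronic dehydration, the dehydration event, the dehydration exacerbation

Tracing upstream from the mild hypotension exacerbation: the mild hypotension exacerbation ← the nocturnal hypoxia onset ← the nocturnal edema episode ← the chronic dehydration.
A separate upstream branch: the mild hypotension exacerbation ← the nocturnal hypoxia onset ← the nocturnal edema episode ← the localized hemorrhage crisis ← the nocturnal tachycardia crisis ← the hyperglycemia exacerbation ← the dehydration exacerbation.
A separate upstream branch: the mild hypotension exacerbation ← the nocturnal hypoxia onset ← the systemic hypotension ← the acidosis exacerbation.
A separate upstream branch: the mild hypotension exacerbation ← the dehydration event.
Each of those chain origins has no stated cause.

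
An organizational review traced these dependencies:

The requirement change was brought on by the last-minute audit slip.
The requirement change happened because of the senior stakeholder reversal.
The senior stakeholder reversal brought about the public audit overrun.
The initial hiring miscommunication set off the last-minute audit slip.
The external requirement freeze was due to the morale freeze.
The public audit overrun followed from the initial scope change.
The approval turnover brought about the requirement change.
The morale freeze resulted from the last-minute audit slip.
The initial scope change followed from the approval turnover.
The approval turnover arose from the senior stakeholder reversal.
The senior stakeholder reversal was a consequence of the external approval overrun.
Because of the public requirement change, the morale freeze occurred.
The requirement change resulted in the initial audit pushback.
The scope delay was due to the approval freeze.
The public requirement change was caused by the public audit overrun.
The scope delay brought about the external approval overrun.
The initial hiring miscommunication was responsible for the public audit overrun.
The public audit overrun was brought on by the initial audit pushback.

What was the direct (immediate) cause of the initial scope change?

the approval turnover

Upstream contributors include the approval freeze, the scope delay, the external approval overrun, the senior stakeholder reversal, but only the approval turnover feeds directly into the initial scope change.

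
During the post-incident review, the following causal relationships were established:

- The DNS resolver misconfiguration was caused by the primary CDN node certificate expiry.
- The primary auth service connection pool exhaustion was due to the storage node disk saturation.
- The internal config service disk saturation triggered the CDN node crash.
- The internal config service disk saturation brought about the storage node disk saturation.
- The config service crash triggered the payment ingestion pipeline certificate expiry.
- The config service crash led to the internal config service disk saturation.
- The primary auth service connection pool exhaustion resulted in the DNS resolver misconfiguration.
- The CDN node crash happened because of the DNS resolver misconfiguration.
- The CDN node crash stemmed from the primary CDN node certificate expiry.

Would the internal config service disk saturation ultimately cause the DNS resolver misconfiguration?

There is a causal chain: the internal config service disk saturation → the storage node disk saturation → the primary auth service connection pool exhaustion → the DNS resolver misconfiguration.

Yes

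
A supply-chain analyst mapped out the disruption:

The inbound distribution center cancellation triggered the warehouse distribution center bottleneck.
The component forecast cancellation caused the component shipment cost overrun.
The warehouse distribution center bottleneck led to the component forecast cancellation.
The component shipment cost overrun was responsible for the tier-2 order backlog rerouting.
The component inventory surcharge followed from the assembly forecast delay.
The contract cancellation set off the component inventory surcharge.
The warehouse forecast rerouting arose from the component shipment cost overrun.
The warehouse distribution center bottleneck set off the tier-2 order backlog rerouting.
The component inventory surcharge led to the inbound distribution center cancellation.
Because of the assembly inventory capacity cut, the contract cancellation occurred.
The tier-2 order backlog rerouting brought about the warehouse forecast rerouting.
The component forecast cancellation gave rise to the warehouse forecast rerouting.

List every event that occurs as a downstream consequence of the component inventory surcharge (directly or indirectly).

the component forecast cancellation, the component shipment cost overrun, the inbound distribution center cancellation, the tier-2 order backlog rerouting, the warehouse distribution center bottleneck, the warehouse forecast rerouting

Direct effects: the inbound distribution center cancellation.
2 steps out: the warehouse distribution center bottleneck.
3 steps out: the component forecast cancellation, the tier-2 order backlog rerouting.
4 steps out: the component shipment cost overrun, the warehouse forecast rerouting.
Not reachable from it: the assembly forecast delay, the assembly inventory capacity cut, the contract cancellation.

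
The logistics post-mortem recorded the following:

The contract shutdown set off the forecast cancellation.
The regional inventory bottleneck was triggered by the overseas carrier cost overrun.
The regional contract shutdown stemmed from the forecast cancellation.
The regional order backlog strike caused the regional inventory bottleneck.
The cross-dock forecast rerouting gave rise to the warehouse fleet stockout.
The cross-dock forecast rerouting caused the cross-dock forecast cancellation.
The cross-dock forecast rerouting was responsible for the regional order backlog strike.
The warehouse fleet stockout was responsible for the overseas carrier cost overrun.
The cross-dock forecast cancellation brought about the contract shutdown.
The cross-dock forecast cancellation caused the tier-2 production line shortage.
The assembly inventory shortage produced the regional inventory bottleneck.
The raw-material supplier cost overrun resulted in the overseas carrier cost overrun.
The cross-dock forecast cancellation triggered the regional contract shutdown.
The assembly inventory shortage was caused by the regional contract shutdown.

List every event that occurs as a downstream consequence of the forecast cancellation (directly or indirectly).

the assembly inventory shortage, the regional contract shutdown, the regional inventory bottleneck

Direct effects: the regional contract shutdown.
2 steps out: the assembly inventory shortage.
3 steps out: the regional inventory bottleneck.
Not reachable from it: the cross-dock forecast rerouting, the warehouse fleet stockout, the cross-dock forecast cancellation, the tier-2 production line shortage, the contract shutdown, the regional order backlog strike, the raw-material supplier cost overrun, the overseas carrier cost overrun.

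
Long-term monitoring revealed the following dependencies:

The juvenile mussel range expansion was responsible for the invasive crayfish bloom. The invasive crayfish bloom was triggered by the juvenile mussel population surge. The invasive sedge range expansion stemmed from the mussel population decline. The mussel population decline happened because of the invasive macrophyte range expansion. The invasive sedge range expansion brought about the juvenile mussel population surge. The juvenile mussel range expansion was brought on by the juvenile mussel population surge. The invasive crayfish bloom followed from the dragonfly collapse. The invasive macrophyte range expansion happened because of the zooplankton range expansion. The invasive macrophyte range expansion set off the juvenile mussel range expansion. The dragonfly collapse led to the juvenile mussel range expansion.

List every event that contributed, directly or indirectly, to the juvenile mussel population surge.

the invasive macrophyte range expansion, the invasive sedge range expansion, the mussel population decline, the zooplankton range expansion

Immediate cause of the juvenile mussel population surge: the invasive sedge range expansion.
Further upstream: the zooplankton range expansion, the invasive macrophyte range expansion, the mussel population decline.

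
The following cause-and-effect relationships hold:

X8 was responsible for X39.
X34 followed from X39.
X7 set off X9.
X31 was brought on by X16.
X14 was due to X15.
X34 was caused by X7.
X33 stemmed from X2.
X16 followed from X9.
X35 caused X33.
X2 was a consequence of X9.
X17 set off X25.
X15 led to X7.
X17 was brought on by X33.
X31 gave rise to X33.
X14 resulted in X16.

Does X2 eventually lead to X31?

No

X2 leads to X33, X17, X25; X31 is not among them.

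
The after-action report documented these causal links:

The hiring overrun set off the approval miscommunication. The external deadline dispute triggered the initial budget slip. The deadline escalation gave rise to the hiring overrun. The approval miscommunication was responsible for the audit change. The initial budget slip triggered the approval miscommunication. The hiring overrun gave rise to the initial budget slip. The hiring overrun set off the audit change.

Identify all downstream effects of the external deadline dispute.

the approval miscommunication, the audit change, the initial budget slip

Direct effects: the initial budget slip.
2 steps out: the approval miscommunication.
3 steps out: the audit change.
Not reachable from it: the deadline escalation, the hiring overrun.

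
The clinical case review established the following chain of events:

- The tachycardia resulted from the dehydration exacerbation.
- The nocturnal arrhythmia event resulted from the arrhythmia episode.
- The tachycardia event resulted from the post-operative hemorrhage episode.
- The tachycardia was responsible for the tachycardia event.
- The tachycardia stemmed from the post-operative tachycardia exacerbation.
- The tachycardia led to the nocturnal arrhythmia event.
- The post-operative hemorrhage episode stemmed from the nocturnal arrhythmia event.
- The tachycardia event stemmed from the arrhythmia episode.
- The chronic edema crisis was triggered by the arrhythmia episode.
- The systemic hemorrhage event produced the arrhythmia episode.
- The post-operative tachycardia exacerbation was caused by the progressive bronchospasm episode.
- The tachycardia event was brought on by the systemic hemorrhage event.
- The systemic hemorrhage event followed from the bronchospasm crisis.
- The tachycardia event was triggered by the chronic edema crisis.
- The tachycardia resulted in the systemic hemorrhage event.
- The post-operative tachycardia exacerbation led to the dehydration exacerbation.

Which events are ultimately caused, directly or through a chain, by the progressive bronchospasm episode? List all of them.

Direct effects: the post-operative tachycardia exacerbation.
2 steps out: the dehydration exacerbation, the tachycardia.
3 steps out: the systemic hemorrhage event, the nocturnal arrhythmia event, the tachycardia event.
4 steps out: the arrhythmia episode, the post-operative hemorrhage episode.
5 steps out: the chronic edema crisis.
Not reachable from it: the bronchospasm crisis.

the arrhythmia episode, the chronic edema crisis, the dehydration exacerbation, the nocturnal arrhythmia event, the post-operative hemorrhage episode, the post-operative tachycardia exacerbation, the systemic hemorrhage event, the tachycardia, the tachycardia event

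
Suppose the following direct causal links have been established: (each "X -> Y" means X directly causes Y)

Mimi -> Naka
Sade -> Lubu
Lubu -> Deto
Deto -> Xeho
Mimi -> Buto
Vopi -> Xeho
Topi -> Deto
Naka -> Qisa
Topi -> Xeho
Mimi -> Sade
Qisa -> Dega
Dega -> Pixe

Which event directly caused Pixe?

Dega

Upstream contributors include Mimi, Naka, Qisa, but only Dega feeds directly into Pixe.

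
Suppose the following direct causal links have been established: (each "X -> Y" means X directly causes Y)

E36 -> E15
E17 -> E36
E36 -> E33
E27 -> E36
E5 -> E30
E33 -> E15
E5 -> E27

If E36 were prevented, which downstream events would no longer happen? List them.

E15, E33

Downstream of E36: E33, E15.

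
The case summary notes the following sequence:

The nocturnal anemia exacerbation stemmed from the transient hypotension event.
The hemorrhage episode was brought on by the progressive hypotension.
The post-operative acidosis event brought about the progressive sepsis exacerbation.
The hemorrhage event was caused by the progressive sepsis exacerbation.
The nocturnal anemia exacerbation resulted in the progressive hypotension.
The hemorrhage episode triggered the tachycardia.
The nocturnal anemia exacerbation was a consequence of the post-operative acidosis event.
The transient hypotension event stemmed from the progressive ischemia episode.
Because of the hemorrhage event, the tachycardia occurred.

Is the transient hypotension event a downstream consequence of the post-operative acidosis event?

The post-operative acidosis event leads to the progressive sepsis exacerbation, the nocturnal anemia exacerbation, the progressive hypotension, the hemorrhage event, the hemorrhage episode, the tachycardia; the transient hypotension event is not among them.

No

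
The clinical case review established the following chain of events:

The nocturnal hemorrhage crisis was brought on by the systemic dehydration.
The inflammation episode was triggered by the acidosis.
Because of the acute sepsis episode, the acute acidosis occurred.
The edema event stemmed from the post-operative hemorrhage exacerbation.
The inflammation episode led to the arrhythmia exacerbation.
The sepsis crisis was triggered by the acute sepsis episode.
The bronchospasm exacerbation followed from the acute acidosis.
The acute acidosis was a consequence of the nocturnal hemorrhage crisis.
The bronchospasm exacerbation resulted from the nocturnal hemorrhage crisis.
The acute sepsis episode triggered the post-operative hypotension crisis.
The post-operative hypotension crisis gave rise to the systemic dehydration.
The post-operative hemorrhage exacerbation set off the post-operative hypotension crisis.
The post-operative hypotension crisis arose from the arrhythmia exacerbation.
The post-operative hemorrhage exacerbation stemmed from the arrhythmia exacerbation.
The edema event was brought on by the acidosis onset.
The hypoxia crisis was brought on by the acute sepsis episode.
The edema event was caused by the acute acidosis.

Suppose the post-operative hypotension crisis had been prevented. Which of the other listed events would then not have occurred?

the nocturnal hemorrhage crisis, the systemic dehydration

Downstream of the post-operative hypotension crisis: the systemic dehydration, the nocturnal hemorrhage crisis, the acute acidosis, the bronchospasm exacerbation, the edema event.
Of those, still caused via another path: the acute acidosis, the bronchospasm exacerbation, the edema event.
The remainder have no surviving cause.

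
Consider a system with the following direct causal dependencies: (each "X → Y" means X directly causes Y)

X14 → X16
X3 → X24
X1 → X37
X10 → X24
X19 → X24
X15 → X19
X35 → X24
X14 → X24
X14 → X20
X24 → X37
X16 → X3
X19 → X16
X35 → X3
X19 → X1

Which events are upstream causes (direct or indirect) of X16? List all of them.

X14, X15, X19

Immediate causes of X16: X14, X19.
Further upstream: X15.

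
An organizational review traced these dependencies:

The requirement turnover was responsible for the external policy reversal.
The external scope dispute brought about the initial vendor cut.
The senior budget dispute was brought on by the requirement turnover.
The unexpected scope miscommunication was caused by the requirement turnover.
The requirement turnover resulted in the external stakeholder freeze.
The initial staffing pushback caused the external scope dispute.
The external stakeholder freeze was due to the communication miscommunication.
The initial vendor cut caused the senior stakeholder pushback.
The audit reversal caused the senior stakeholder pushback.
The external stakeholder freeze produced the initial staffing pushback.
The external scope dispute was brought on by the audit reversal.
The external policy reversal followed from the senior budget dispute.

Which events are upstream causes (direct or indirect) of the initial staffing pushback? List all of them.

Immediate cause of the initial staffing pushback: the external stakeholder freeze.
Further upstream: the requirement turnover, the communication miscommunication.

the communication miscommunication, the external stakeholder freeze, the requirement turnover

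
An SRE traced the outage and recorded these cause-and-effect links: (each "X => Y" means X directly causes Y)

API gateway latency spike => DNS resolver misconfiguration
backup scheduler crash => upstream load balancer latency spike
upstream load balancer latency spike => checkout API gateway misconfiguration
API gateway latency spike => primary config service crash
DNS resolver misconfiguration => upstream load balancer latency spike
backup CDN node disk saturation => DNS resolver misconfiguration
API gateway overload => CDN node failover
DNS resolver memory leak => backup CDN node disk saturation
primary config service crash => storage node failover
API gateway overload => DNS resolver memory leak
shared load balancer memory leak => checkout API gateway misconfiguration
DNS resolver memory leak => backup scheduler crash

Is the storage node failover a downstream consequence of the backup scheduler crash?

The backup scheduler crash leads to the upstream load balancer latency spike, the checkout API gateway misconfiguration; the storage node failover is not among them.

No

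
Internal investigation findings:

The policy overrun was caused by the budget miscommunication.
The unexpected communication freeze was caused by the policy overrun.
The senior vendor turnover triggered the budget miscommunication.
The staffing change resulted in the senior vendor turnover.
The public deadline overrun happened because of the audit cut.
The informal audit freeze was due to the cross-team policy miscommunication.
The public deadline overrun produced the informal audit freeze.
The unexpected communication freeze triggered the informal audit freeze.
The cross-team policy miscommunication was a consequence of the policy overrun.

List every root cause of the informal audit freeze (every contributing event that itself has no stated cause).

Tracing upstream from the informal audit freeze: the informal audit freeze ← the cross-team policy miscommunication ← the policy overrun ← the budget miscommunication ← the senior vendor turnover ← the staffing change.
A separate upstream branch: the informal audit freeze ← the public deadline overrun ← the audit cut.
Each of those chain origins has no stated cause.

the audit cut, the staffing change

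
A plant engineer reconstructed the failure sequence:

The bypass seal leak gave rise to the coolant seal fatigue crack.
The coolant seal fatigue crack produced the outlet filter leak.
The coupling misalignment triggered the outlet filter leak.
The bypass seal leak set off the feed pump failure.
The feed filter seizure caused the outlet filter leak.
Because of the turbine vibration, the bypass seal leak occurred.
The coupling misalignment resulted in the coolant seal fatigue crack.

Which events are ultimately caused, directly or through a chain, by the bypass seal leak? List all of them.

Direct effects: the feed pump failure, the coolant seal fatigue crack.
2 steps out: the outlet filter leak.
Not reachable from it: the coupling misalignment, the turbine vibration, the feed filter seizure.

the coolant seal fatigue crack, the feed pump failure, the outlet filter leak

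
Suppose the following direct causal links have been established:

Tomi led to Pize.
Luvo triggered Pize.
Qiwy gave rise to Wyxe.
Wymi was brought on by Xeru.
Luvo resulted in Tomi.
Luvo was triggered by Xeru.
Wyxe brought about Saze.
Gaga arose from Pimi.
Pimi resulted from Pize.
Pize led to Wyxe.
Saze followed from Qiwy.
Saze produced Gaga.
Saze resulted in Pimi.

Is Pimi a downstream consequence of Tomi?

Yes

There is a causal chain: Tomi → Pize → Pimi.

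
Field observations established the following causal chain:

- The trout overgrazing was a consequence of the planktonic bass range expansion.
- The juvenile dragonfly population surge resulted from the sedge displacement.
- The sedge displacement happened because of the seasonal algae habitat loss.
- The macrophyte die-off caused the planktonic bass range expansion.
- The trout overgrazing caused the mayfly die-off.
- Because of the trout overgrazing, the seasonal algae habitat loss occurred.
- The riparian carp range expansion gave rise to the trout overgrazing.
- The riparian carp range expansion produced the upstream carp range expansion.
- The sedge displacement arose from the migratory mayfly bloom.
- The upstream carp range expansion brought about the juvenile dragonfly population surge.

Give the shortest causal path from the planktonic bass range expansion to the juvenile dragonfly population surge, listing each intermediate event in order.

the planktonic bass range expansion → the trout overgrazing
the trout overgrazing → the seasonal algae habitat loss
the seasonal algae habitat loss → the sedge displacement
the sedge displacement → the juvenile dragonfly population surge
Length: 4 steps.

the planktonic bass range expansion → the trout overgrazing → the seasonal algae habitat loss → the sedge displacement → the juvenile dragonfly population surge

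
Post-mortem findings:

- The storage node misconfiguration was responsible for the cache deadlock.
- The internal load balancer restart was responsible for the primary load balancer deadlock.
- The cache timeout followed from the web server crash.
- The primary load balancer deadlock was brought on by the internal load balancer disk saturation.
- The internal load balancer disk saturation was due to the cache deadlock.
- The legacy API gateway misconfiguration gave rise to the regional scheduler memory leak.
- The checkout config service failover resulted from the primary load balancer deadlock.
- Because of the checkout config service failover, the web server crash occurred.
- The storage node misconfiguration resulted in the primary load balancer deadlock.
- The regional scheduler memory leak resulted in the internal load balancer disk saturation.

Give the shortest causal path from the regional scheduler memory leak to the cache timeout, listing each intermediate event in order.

the regional scheduler memory leak → the internal load balancer disk saturation
the internal load balancer disk saturation → the primary load balancer deadlock
the primary load balancer deadlock → the checkout config service failover
the checkout config service failover → the web server crash
the web server crash → the cache timeout
Length: 5 steps.

the regional scheduler memory leak → the internal load balancer disk saturation → the primary load balancer deadlock → the checkout config service failover → the web server crash → the cache timeout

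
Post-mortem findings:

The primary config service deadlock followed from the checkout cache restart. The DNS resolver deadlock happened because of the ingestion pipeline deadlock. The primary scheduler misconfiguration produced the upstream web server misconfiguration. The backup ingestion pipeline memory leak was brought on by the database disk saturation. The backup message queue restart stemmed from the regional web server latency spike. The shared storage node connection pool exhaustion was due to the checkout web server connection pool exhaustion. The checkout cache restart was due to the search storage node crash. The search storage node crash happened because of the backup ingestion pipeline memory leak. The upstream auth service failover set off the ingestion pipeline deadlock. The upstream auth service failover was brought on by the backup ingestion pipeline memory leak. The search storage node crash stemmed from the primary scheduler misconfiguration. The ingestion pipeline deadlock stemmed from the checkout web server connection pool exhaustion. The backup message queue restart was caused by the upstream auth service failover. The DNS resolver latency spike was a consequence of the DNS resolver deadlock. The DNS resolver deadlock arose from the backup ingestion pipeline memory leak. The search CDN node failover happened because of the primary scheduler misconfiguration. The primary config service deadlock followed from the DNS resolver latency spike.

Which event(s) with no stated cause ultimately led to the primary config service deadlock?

Tracing upstream from the primary config service deadlock: the primary config service deadlock ← the checkout cache restart ← the search storage node crash ← the primary scheduler misconfiguration.
A separate upstream branch: the primary config service deadlock ← the DNS resolver latency spike ← the DNS resolver deadlock ← the ingestion pipeline deadlock ← the checkout web server connection pool exhaustion.
A separate upstream branch: the primary config service deadlock ← the checkout cache restart ← the search storage node crash ← the backup ingestion pipeline memory leak ← the database disk saturation.
Each of those chain origins has no stated cause.

the checkout web server connection pool exhaustion, the database disk saturation, the primary scheduler misconfiguration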